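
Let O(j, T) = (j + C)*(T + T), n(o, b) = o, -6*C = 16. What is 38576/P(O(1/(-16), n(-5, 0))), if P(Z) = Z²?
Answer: 22219776/429025 ≈ 51.791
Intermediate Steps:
C = -8/3 (C = -⅙*16 = -8/3 ≈ -2.6667)
O(j, T) = 2*T*(-8/3 + j) (O(j, T) = (j - 8/3)*(T + T) = (-8/3 + j)*(2*T) = 2*T*(-8/3 + j))
38576/P(O(1/(-16), n(-5, 0))) = 38576/(((⅔)*(-5)*(-8 + 3/(-16)))²) = 38576/(((⅔)*(-5)*(-8 + 3*(-1/16)))²) = 38576/(((⅔)*(-5)*(-8 - 3/16))²) = 38576/(((⅔)*(-5)*(-131/16))²) = 38576/((655/24)²) = 38576/(429025/576) = 38576*(576/429025) = 22219776/429025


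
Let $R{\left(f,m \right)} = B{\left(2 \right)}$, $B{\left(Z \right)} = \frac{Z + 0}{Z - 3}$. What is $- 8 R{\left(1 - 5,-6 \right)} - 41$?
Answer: $-25$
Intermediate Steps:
$B{\left(Z \right)} = \frac{Z}{-3 + Z}$
$R{\left(f,m \right)} = -2$ ($R{\left(f,m \right)} = \frac{2}{-3 + 2} = \frac{2}{-1} = 2 \left(-1\right) = -2$)
$- 8 R{\left(1 - 5,-6 \right)} - 41 = \left(-8\right) \left(-2\right) - 41 = 16 - 41 = -25$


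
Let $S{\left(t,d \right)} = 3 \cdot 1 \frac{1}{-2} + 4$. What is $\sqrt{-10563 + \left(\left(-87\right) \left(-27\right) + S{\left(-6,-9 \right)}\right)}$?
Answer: $\frac{i \sqrt{32846}}{2} \approx 90.617 i$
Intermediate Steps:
$S{\left(t,d \right)} = \frac{5}{2}$ ($S{\left(t,d \right)} = 3 \cdot 1 \left(- \frac{1}{2}\right) + 4 = 3 \left(- \frac{1}{2}\right) + 4 = - \frac{3}{2} + 4 = \frac{5}{2}$)
$\sqrt{-10563 + \left(\left(-87\right) \left(-27\right) + S{\left(-6,-9 \right)}\right)} = \sqrt{-10563 + \left(\left(-87\right) \left(-27\right) + \frac{5}{2}\right)} = \sqrt{-10563 + \left(2349 + \frac{5}{2}\right)} = \sqrt{-10563 + \frac{4703}{2}} = \sqrt{- \frac{16423}{2}} = \frac{i \sqrt{32846}}{2}$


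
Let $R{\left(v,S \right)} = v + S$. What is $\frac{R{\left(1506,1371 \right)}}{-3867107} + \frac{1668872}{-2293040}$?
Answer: $- \frac{807537958673}{1108428879410} \approx -0.72854$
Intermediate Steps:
$R{\left(v,S \right)} = S + v$
$\frac{R{\left(1506,1371 \right)}}{-3867107} + \frac{1668872}{-2293040} = \frac{1371 + 1506}{-3867107} + \frac{1668872}{-2293040} = 2877 \left(- \frac{1}{3867107}\right) + 1668872 \left(- \frac{1}{2293040}\right) = - \frac{2877}{3867107} - \frac{208609}{286630} = - \frac{807537958673}{1108428879410}$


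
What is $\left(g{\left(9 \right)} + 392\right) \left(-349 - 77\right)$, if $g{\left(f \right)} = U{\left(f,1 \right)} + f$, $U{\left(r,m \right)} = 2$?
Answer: $-171678$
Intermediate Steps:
$g{\left(f \right)} = 2 + f$
$\left(g{\left(9 \right)} + 392\right) \left(-349 - 77\right) = \left(\left(2 + 9\right) + 392\right) \left(-349 - 77\right) = \left(11 + 392\right) \left(-426\right) = 403 \left(-426\right) = -171678$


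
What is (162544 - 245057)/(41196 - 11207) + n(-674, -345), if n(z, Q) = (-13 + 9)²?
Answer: 397311/29989 ≈ 13.249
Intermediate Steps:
n(z, Q) = 16 (n(z, Q) = (-4)² = 16)
(162544 - 245057)/(41196 - 11207) + n(-674, -345) = (162544 - 245057)/(41196 - 11207) + 16 = -82513/29989 + 16 = 397311/29989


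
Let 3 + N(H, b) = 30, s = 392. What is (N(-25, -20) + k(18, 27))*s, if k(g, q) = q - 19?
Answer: 13720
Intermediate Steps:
k(g, q) = -19 + q
N(H, b) = 27 (N(H, b) = -3 + 30 = 27)
(N(-25, -20) + k(18, 27))*s = (27 + (-19 + 27))*392 = (27 + 8)*392 = 35*392 = 13720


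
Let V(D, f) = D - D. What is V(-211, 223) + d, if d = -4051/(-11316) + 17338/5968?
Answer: 27546647/8441736 ≈ 3.2631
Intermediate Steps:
V(D, f) = 0
d = 27546647/8441736 (d = -4051*(-1/11316) + 17338*(1/5968) = 4051/11316 + 8669/2984 = 27546647/8441736 ≈ 3.2631)
V(-211, 223) + d = 0 + 27546647/8441736 = 27546647/8441736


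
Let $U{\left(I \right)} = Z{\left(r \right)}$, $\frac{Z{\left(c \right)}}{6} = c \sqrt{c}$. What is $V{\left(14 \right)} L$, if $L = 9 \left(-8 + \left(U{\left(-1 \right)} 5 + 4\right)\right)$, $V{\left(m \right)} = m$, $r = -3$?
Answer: $-504 - 11340 i \sqrt{3} \approx -504.0 - 19641.0 i$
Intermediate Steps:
$Z{\left(c \right)} = 6 c^{\frac{3}{2}}$ ($Z{\left(c \right)} = 6 c \sqrt{c} = 6 c^{\frac{3}{2}}$)
$U{\left(I \right)} = - 18 i \sqrt{3}$ ($U{\left(I \right)} = 6 \left(-3\right)^{\frac{3}{2}} = 6 \left(- 3 i \sqrt{3}\right) = - 18 i \sqrt{3}$)
$L = -36 - 810 i \sqrt{3}$ ($L = 9 \left(-8 + \left(- 18 i \sqrt{3} \cdot 5 + 4\right)\right) = 9 \left(-8 + \left(- 90 i \sqrt{3} + 4\right)\right) = 9 \left(-8 + \left(4 - 90 i \sqrt{3}\right)\right) = 9 \left(-4 - 90 i \sqrt{3}\right) = -36 - 810 i \sqrt{3} \approx -36.0 - 1403.0 i$)
$V{\left(14 \right)} L = 14 \left(-36 - 810 i \sqrt{3}\right) = -504 - 11340 i \sqrt{3}$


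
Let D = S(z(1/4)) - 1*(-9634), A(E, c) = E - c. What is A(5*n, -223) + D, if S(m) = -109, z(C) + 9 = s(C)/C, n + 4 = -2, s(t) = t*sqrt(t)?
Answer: 9718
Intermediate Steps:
s(t) = t**(3/2)
n = -6 (n = -4 - 2 = -6)
z(C) = -9 + sqrt(C) (z(C) = -9 + C**(3/2)/C = -9 + sqrt(C))
D = 9525 (D = -109 - 1*(-9634) = -109 + 9634 = 9525)
A(5*n, -223) + D = (5*(-6) - 1*(-223)) + 9525 = (-30 + 223) + 9525 = 193 + 9525 = 9718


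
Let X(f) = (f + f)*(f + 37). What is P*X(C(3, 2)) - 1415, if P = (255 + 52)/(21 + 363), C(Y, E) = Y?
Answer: -9785/8 ≈ -1223.1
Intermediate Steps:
X(f) = 2*f*(37 + f) (X(f) = (2*f)*(37 + f) = 2*f*(37 + f))
P = 307/384 ≈ 0.79948
P*X(C(3, 2)) - 1415 = 307*(2*3*(37 + 3))/384 - 1415 = 307*(2*3*40)/384 - 1415 = (307/384)*240 - 1415 = 1535/8 - 1415 = -9785/8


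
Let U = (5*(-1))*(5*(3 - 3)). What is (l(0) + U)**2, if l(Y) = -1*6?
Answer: 36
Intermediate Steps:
U = 0 (U = -25*0 = -5*0 = 0)
l(Y) = -6
(l(0) + U)**2 = (-6 + 0)**2 = (-6)**2 = 36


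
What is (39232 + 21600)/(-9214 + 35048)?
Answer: 30416/12917 ≈ 2.3547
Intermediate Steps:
(39232 + 21600)/(-9214 + 35048) = 60832/25834 = 60832*(1/25834) = 30416/12917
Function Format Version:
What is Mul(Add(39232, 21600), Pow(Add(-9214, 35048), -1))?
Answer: Rational(30416, 12917) ≈ 2.3547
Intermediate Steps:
Mul(Add(39232, 21600), Pow(Add(-9214, 35048), -1)) = Mul(60832, Pow(25834, -1)) = Mul(60832, Rational(1, 25834)) = Rational(30416, 12917)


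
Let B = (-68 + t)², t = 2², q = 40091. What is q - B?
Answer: 35995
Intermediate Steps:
t = 4
B = 4096 (B = (-68 + 4)² = (-64)² = 4096)
q - B = 40091 - 1*4096 = 40091 - 4096 = 35995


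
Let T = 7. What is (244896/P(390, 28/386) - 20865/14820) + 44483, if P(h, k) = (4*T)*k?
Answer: 614666265/3724 ≈ 1.6506e+5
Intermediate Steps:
P(h, k) = 28*k (P(h, k) = (4*7)*k = 28*k)
(244896/P(390, 28/386) - 20865/14820) + 44483 = (244896/((28*(28/386))) - 20865/14820) + 44483 = (244896/((28*(28*(1/386)))) - 20865*1/14820) + 44483 = (244896/((28*(14/193))) - 107/76) + 44483 = (244896/(392/193) - 107/76) + 44483 = (244896*(193/392) - 107/76) + 44483 = (5908116/49 - 107/76) + 44483 = 449011573/3724 + 44483 = 614666265/3724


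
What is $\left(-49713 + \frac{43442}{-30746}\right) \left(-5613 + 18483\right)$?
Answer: $- \frac{9836021952900}{15373} \approx -6.3982 \cdot 10^{8}$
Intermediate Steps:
$\left(-49713 + \frac{43442}{-30746}\right) \left(-5613 + 18483\right) = \left(-49713 + 43442 \left(- \frac{1}{30746}\right)\right) 12870 = \left(-49713 - \frac{21721}{15373}\right) 12870 = \left(- \frac{764259670}{15373}\right) 12870 = - \frac{9836021952900}{15373}$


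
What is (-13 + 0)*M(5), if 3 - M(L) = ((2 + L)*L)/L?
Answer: 52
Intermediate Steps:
M(L) = 1 - L (M(L) = 3 - (2 + L)*L/L = 3 - L*(2 + L)/L = 3 - (2 + L) = 3 + (-2 - L) = 1 - L)
(-13 + 0)*M(5) = (-13 + 0)*(1 - 1*5) = -13*(1 - 5) = -13*(-4) = 52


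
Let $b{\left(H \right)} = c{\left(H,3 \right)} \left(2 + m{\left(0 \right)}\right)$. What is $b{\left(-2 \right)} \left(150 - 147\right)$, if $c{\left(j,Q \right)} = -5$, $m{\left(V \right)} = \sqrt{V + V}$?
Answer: $-30$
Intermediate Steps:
$m{\left(V \right)} = \sqrt{2} \sqrt{V}$ ($m{\left(V \right)} = \sqrt{2 V} = \sqrt{2} \sqrt{V}$)
$b{\left(H \right)} = -10$ ($b{\left(H \right)} = - 5 \left(2 + \sqrt{2} \sqrt{0}\right) = - 5 \left(2 + \sqrt{2} \cdot 0\right) = - 5 \left(2 + 0\right) = \left(-5\right) 2 = -10$)
$b{\left(-2 \right)} \left(150 - 147\right) = - 10 \left(150 - 147\right) = \left(-10\right) 3 = -30$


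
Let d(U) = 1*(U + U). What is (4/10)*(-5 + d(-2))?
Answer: -18/5 ≈ -3.6000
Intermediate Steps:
d(U) = 2*U (d(U) = 1*(2*U) = 2*U)
(4/10)*(-5 + d(-2)) = (4/10)*(-5 + 2*(-2)) = (4*(1/10))*(-5 - 4) = (2/5)*(-9) = -18/5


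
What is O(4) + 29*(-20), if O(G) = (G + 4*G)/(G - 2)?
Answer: -570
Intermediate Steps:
O(G) = 5*G/(-2 + G) (O(G) = (5*G)/(-2 + G) = 5*G/(-2 + G))
O(4) + 29*(-20) = 5*4/(-2 + 4) + 29*(-20) = 5*4/2 - 580 = 5*4*(1/2) - 580 = 10 - 580 = -570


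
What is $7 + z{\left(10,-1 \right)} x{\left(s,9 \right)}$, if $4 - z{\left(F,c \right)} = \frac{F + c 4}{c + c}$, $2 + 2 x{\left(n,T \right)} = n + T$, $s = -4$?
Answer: $\frac{35}{2} \approx 17.5$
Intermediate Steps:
$x{\left(n,T \right)} = -1 + \frac{T}{2} + \frac{n}{2}$ ($x{\left(n,T \right)} = -1 + \frac{n + T}{2} = -1 + \frac{T + n}{2} = -1 + \left(\frac{T}{2} + \frac{n}{2}\right) = -1 + \frac{T}{2} + \frac{n}{2}$)
$z{\left(F,c \right)} = 4 - \frac{F + 4 c}{2 c}$ ($z{\left(F,c \right)} = 4 - \frac{F + c 4}{c + c} = 4 - \frac{F + 4 c}{2 c}$)
$7 + z{\left(10,-1 \right)} x{\left(s,9 \right)} = 7 + \left(2 - \frac{5}{-1}\right) \left(-1 + \frac{1}{2} \cdot 9 + \frac{1}{2} \left(-4\right)\right) = 7 + \left(2 - 5 \left(-1\right)\right) \left(-1 + \frac{9}{2} - 2\right) = 7 + \left(2 + 5\right) \frac{3}{2} = 7 + 7 \cdot \frac{3}{2} = 7 + \frac{21}{2} = \frac{35}{2}$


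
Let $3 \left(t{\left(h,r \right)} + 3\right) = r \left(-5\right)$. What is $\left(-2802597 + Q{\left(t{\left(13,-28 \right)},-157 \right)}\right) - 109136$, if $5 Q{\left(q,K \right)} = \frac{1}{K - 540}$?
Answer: $- \frac{10147389506}{3485} \approx -2.9117 \cdot 10^{6}$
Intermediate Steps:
$t{\left(h,r \right)} = -3 - \frac{5 r}{3}$ ($t{\left(h,r \right)} = -3 + \frac{r \left(-5\right)}{3} = -3 + \frac{\left(-5\right) r}{3} = -3 - \frac{5 r}{3}$)
$Q{\left(q,K \right)} = \frac{1}{5 \left(-540 + K\right)}$ ($Q{\left(q,K \right)} = \frac{1}{5 \left(K - 540\right)} = \frac{1}{5 \left(-540 + K\right)}$)
$\left(-2802597 + Q{\left(t{\left(13,-28 \right)},-157 \right)}\right) - 109136 = \left(-2802597 + \frac{1}{5 \left(-540 - 157\right)}\right) - 109136 = \left(-2802597 + \frac{1}{5 \left(-697\right)}\right) - 109136 = \left(-2802597 + \frac{1}{5} \left(- \frac{1}{697}\right)\right) - 109136 = \left(-2802597 - \frac{1}{3485}\right) - 109136 = - \frac{9767050546}{3485} - 109136 = - \frac{10147389506}{3485}$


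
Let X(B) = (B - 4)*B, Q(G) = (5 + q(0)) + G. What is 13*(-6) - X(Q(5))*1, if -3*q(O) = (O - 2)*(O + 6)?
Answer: -218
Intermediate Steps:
q(O) = -(-2 + O)*(6 + O)/3 (q(O) = -(O - 2)*(O + 6)/3 = -(-2 + O)*(6 + O)/3)
Q(G) = 9 + G (Q(G) = (5 + (4 - 4/3*0 - ⅓*0²)) + G = (5 + (4 + 0 - ⅓*0)) + G = (5 + (4 + 0 + 0)) + G = (5 + 4) + G = 9 + G)
X(B) = B*(-4 + B) (X(B) = (-4 + B)*B = B*(-4 + B))
13*(-6) - X(Q(5))*1 = 13*(-6) - (9 + 5)*(-4 + (9 + 5))*1 = -78 - 14*(-4 + 14)*1 = -78 - 14*10*1 = -78 - 1*140*1 = -78 - 140*1 = -78 - 140 = -218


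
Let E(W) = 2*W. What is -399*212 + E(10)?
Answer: -84568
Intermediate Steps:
-399*212 + E(10) = -399*212 + 2*10 = -84588 + 20 = -84568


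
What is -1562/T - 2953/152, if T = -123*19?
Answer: -350723/18696 ≈ -18.759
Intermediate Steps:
T = -2337
-1562/T - 2953/152 = -1562/(-2337) - 2953/152 = -1562*(-1/2337) - 2953*1/152 = 1562/2337 - 2953/152 = -350723/18696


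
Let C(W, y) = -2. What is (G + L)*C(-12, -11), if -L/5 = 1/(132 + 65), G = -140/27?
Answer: 55430/5319 ≈ 10.421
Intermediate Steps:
G = -140/27 (G = -140*1/27 = -140/27 ≈ -5.1852)
L = -5/197 (L = -5/(132 + 65) = -5/197 ≈ -0.025381)
(G + L)*C(-12, -11) = (-140/27 - 5/197)*(-2) = -27715/5319*(-2) = 55430/5319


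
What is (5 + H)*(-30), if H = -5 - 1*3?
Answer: 90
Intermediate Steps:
H = -8 (H = -5 - 3 = -8)
(5 + H)*(-30) = (5 - 8)*(-30) = -3*(-30) = 90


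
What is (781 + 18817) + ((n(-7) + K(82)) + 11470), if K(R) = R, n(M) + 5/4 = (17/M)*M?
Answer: 124663/4 ≈ 31166.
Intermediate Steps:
n(M) = 63/4 (n(M) = -5/4 + (17/M)*M = -5/4 + 17 = 63/4)
(781 + 18817) + ((n(-7) + K(82)) + 11470) = (781 + 18817) + ((63/4 + 82) + 11470) = 19598 + (391/4 + 11470) = 19598 + 46271/4 = 124663/4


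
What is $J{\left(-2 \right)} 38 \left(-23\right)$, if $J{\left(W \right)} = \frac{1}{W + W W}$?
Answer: $-437$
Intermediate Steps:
$J{\left(W \right)} = \frac{1}{W + W^{2}}$
$J{\left(-2 \right)} 38 \left(-23\right) = \frac{1}{\left(-2\right) \left(1 - 2\right)} 38 \left(-23\right) = - \frac{1}{2 \left(-1\right)} 38 \left(-23\right) = \left(- \frac{1}{2}\right) \left(-1\right) 38 \left(-23\right) = \frac{1}{2} \cdot 38 \left(-23\right) = 19 \left(-23\right) = -437$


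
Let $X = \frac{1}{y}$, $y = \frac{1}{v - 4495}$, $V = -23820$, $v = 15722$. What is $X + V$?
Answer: $-12593$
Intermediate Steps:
$y = \frac{1}{11227}$ ($y = \frac{1}{15722 - 4495} = \frac{1}{11227} \approx 8.9071 \cdot 10^{-5}$)
$X = 11227$ ($X = \frac{1}{\frac{1}{11227}} = 11227$)
$X + V = 11227 - 23820 = -12593$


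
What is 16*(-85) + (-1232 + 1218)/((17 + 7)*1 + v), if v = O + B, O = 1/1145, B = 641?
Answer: -517777695/380713 ≈ -1360.0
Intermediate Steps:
O = 1/1145 ≈ 0.00087336
v = 733946/1145 (v = 1/1145 + 641 = 733946/1145 ≈ 641.00)
16*(-85) + (-1232 + 1218)/((17 + 7)*1 + v) = 16*(-85) + (-1232 + 1218)/((17 + 7)*1 + 733946/1145) = -1360 - 14/(24*1 + 733946/1145) = -1360 - 14/(24 + 733946/1145) = -1360 - 14/761426/1145 = -1360 - 14*1145/761426 = -1360 - 8015/380713 = -517777695/380713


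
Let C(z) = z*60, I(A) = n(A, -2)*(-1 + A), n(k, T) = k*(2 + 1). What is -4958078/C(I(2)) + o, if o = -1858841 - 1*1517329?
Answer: -610189639/180 ≈ -3.3899e+6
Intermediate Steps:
n(k, T) = 3*k (n(k, T) = k*3 = 3*k)
o = -3376170 (o = -1858841 - 1517329 = -3376170)
I(A) = 3*A*(-1 + A) (I(A) = (3*A)*(-1 + A) = 3*A*(-1 + A))
C(z) = 60*z
-4958078/C(I(2)) + o = -4958078*1/(360*(-1 + 2)) - 3376170 = -4958078/(60*(3*2*1)) - 3376170 = -4958078/(60*6) - 3376170 = -4958078/360 - 3376170 = -4958078*1/360 - 3376170 = -2479039/180 - 3376170 = -610189639/180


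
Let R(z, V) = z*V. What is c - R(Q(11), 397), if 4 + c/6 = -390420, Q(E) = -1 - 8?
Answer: -2338971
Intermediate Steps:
Q(E) = -9
R(z, V) = V*z
c = -2342544 (c = -24 + 6*(-390420) = -24 - 2342520 = -2342544)
c - R(Q(11), 397) = -2342544 - 397*(-9) = -2342544 - 1*(-3573) = -2342544 + 3573 = -2338971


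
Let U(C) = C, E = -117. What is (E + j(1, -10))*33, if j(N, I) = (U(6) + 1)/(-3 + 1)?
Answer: -7953/2 ≈ -3976.5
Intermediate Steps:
j(N, I) = -7/2 (j(N, I) = (6 + 1)/(-3 + 1) = 7/(-2) = 7*(-½) = -7/2)
(E + j(1, -10))*33 = (-117 - 7/2)*33 = -241/2*33 = -7953/2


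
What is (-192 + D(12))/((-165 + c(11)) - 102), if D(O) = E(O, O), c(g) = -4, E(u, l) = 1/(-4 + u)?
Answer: 1535/2168 ≈ 0.70803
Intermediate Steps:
D(O) = 1/(-4 + O)
(-192 + D(12))/((-165 + c(11)) - 102) = (-192 + 1/(-4 + 12))/((-165 - 4) - 102) = (-192 + 1/8)/(-169 - 102) = (-192 + ⅛)/(-271) = -1535/8*(-1/271) = 1535/2168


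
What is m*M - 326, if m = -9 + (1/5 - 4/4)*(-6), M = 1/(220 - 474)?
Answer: -413999/1270 ≈ -325.98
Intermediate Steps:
M = -1/254 (M = 1/(-254) = -1/254 ≈ -0.0039370)
m = -21/5 (m = -9 + (1*(⅕) - 4*¼)*(-6) = -9 + (⅕ - 1)*(-6) = -9 - ⅘*(-6) = -9 + 24/5 = -21/5 ≈ -4.2000)
m*M - 326 = -21/5*(-1/254) - 326 = 21/1270 - 326 = -413999/1270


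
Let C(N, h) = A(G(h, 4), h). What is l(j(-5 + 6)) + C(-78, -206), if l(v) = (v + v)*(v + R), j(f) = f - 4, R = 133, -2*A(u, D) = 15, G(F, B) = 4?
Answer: -1575/2 ≈ -787.50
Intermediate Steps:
A(u, D) = -15/2 (A(u, D) = -½*15 = -15/2)
C(N, h) = -15/2
j(f) = -4 + f
l(v) = 2*v*(133 + v) (l(v) = (v + v)*(v + 133) = (2*v)*(133 + v) = 2*v*(133 + v))
l(j(-5 + 6)) + C(-78, -206) = 2*(-4 + (-5 + 6))*(133 + (-4 + (-5 + 6))) - 15/2 = 2*(-4 + 1)*(133 + (-4 + 1)) - 15/2 = 2*(-3)*(133 - 3) - 15/2 = 2*(-3)*130 - 15/2 = -780 - 15/2 = -1575/2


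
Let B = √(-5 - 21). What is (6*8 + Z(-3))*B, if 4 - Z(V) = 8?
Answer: 44*I*√26 ≈ 224.36*I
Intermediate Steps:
Z(V) = -4 (Z(V) = 4 - 1*8 = 4 - 8 = -4)
B = I*√26 (B = √(-26) = I*√26 ≈ 5.099*I)
(6*8 + Z(-3))*B = (6*8 - 4)*(I*√26) = (48 - 4)*(I*√26) = 44*(I*√26) = 44*I*√26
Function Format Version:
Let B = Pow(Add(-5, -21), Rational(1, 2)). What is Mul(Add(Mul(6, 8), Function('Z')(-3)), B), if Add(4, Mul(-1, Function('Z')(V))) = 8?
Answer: Mul(44, I, Pow(26, Rational(1, 2))) ≈ Mul(224.36, I)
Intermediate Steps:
Function('Z')(V) = -4 (Function('Z')(V) = Add(4, Mul(-1, 8)) = Add(4, -8) = -4)
B = Mul(I, Pow(26, Rational(1, 2))) (B = Pow(-26, Rational(1, 2)) = Mul(I, Pow(26, Rational(1, 2))) ≈ Mul(5.0990, I))
Mul(Add(Mul(6, 8), Function('Z')(-3)), B) = Mul(Add(Mul(6, 8), -4), Mul(I, Pow(26, Rational(1, 2)))) = Mul(Add(48, -4), Mul(I, Pow(26, Rational(1, 2)))) = Mul(44, Mul(I, Pow(26, Rational(1, 2)))) = Mul(44, I, Pow(26, Rational(1, 2)))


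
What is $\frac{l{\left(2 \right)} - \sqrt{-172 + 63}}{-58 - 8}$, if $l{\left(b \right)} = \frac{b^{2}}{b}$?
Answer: $- \frac{1}{33} + \frac{i \sqrt{109}}{66} \approx -0.030303 + 0.15819 i$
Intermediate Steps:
$l{\left(b \right)} = b$
$\frac{l{\left(2 \right)} - \sqrt{-172 + 63}}{-58 - 8} = \frac{2 - \sqrt{-172 + 63}}{-58 - 8} = \frac{2 - \sqrt{-109}}{-66} = \left(2 - i \sqrt{109}\right) \left(- \frac{1}{66}\right) = - \frac{1}{33} + \frac{i \sqrt{109}}{66}$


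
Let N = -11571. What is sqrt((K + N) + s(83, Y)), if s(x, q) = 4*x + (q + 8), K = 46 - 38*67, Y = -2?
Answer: I*sqrt(13733) ≈ 117.19*I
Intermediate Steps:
K = -2500 (K = 46 - 2546 = -2500)
s(x, q) = 8 + q + 4*x (s(x, q) = 4*x + (8 + q) = 8 + q + 4*x)
sqrt((K + N) + s(83, Y)) = sqrt((-2500 - 11571) + (8 - 2 + 4*83)) = sqrt(-14071 + (8 - 2 + 332)) = sqrt(-14071 + 338) = sqrt(-13733) = I*sqrt(13733)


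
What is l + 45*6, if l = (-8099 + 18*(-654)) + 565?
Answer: -19036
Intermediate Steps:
l = -19306 (l = (-8099 - 11772) + 565 = -19871 + 565 = -19306)
l + 45*6 = -19306 + 45*6 = -19306 + 270 = -19036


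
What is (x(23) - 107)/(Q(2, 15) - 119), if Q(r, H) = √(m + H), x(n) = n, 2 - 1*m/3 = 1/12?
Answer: 39984/56561 + 168*√83/56561 ≈ 0.73398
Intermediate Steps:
m = 23/4 (m = 6 - 3/12 = 6 - 3*1/12 = 6 - ¼ = 23/4 ≈ 5.7500)
Q(r, H) = √(23/4 + H)
(x(23) - 107)/(Q(2, 15) - 119) = (23 - 107)/(√(23 + 4*15)/2 - 119) = -84/(√(23 + 60)/2 - 119) = -84/(√83/2 - 119) = -84/(-119 + √83/2)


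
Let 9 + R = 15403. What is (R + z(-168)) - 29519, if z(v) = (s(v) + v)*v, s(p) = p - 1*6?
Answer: 43331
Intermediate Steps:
R = 15394 (R = -9 + 15403 = 15394)
s(p) = -6 + p (s(p) = p - 6 = -6 + p)
z(v) = v*(-6 + 2*v) (z(v) = ((-6 + v) + v)*v = (-6 + 2*v)*v = v*(-6 + 2*v))
(R + z(-168)) - 29519 = (15394 + 2*(-168)*(-3 - 168)) - 29519 = (15394 + 2*(-168)*(-171)) - 29519 = (15394 + 57456) - 29519 = 72850 - 29519 = 43331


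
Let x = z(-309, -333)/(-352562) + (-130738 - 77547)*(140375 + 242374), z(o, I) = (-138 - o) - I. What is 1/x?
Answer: -25183/2007610806835131 ≈ -1.2544e-11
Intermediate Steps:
z(o, I) = -138 - I - o
x = -2007610806835131/25183 (x = (-138 - 1*(-333) - 1*(-309))/(-352562) + (-130738 - 77547)*(140375 + 242374) = (-138 + 333 + 309)*(-1/352562) - 208285*382749 = 504*(-1/352562) - 79720875465 = -36/25183 - 79720875465 = -2007610806835131/25183 ≈ -7.9721e+10)
1/x = 1/(-2007610806835131/25183) = -25183/2007610806835131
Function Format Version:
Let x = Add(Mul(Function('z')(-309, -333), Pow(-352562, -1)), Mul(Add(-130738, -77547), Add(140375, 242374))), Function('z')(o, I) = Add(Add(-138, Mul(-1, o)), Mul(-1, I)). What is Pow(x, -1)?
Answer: Rational(-25183, 2007610806835131) ≈ -1.2544e-11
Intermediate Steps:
Function('z')(o, I) = Add(-138, Mul(-1, I), Mul(-1, o))
x = Rational(-2007610806835131, 25183) (x = Add(Mul(Add(-138, Mul(-1, -333), Mul(-1, -309)), Pow(-352562, -1)), Mul(Add(-130738, -77547), Add(140375, 242374))) = Add(Mul(Add(-138, 333, 309), Rational(-1, 352562)), Mul(-208285, 382749)) = Add(Mul(504, Rational(-1, 352562)), -79720875465) = Add(Rational(-36, 25183), -79720875465) = Rational(-2007610806835131, 25183) ≈ -7.9721e+10)
Pow(x, -1) = Pow(Rational(-2007610806835131, 25183), -1) = Rational(-25183, 2007610806835131)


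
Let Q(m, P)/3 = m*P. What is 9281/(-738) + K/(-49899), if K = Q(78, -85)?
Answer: -149477933/12275154 ≈ -12.177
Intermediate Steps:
Q(m, P) = 3*P*m (Q(m, P) = 3*(m*P) = 3*(P*m) = 3*P*m)
K = -19890 (K = 3*(-85)*78 = -19890)
9281/(-738) + K/(-49899) = 9281/(-738) - 19890/(-49899) = 9281*(-1/738) - 19890*(-1/49899) = -9281/738 + 6630/16633 = -149477933/12275154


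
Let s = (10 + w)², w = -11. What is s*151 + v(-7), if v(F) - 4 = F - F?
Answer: 155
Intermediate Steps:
v(F) = 4 (v(F) = 4 + (F - F) = 4 + 0 = 4)
s = 1 (s = (10 - 11)² = (-1)² = 1)
s*151 + v(-7) = 1*151 + 4 = 151 + 4 = 155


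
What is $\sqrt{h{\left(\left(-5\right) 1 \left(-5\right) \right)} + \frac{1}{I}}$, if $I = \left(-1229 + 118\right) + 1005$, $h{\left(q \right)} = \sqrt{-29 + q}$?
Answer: $\frac{\sqrt{-106 + 22472 i}}{106} \approx 0.99764 + 1.0024 i$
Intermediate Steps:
$I = -106$ ($I = -1111 + 1005 = -106$)
$\sqrt{h{\left(\left(-5\right) 1 \left(-5\right) \right)} + \frac{1}{I}} = \sqrt{\sqrt{-29 + \left(-5\right) 1 \left(-5\right)} + \frac{1}{-106}} = \sqrt{\sqrt{-29 - -25} - \frac{1}{106}} = \sqrt{\sqrt{-29 + 25} - \frac{1}{106}} = \sqrt{\sqrt{-4} - \frac{1}{106}} = \sqrt{2 i - \frac{1}{106}} = \sqrt{- \frac{1}{106} + 2 i}$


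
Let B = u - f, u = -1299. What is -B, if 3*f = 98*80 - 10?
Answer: 3909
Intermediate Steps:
f = 2610 (f = (98*80 - 10)/3 = (7840 - 10)/3 = (1/3)*7830 = 2610)
B = -3909 (B = -1299 - 1*2610 = -1299 - 2610 = -3909)
-B = -1*(-3909) = 3909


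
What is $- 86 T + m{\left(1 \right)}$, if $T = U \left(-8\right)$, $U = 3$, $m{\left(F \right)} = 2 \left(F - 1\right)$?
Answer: $2064$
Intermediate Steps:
$m{\left(F \right)} = -2 + 2 F$ ($m{\left(F \right)} = 2 \left(-1 + F\right) = -2 + 2 F$)
$T = -24$ ($T = 3 \left(-8\right) = -24$)
$- 86 T + m{\left(1 \right)} = \left(-86\right) \left(-24\right) + \left(-2 + 2 \cdot 1\right) = 2064 + \left(-2 + 2\right) = 2064 + 0 = 2064$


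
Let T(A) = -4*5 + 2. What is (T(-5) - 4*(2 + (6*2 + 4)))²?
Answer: 8100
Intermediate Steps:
T(A) = -18 (T(A) = -20 + 2 = -18)
(T(-5) - 4*(2 + (6*2 + 4)))² = (-18 - 4*(2 + (6*2 + 4)))² = (-18 - 4*(2 + (12 + 4)))² = (-18 - 4*(2 + 16))² = (-18 - 4*18)² = (-18 - 72)² = (-90)² = 8100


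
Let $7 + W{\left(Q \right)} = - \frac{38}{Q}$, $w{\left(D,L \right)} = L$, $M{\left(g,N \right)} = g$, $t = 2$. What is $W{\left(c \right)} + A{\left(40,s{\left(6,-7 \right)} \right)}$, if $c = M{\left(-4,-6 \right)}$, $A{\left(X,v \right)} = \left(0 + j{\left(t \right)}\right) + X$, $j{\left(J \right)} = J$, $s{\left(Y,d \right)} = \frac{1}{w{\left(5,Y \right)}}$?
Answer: $\frac{89}{2} \approx 44.5$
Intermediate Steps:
$s{\left(Y,d \right)} = \frac{1}{Y}$
$A{\left(X,v \right)} = 2 + X$ ($A{\left(X,v \right)} = \left(0 + 2\right) + X = 2 + X$)
$c = -4$
$W{\left(Q \right)} = -7 - \frac{38}{Q}$
$W{\left(c \right)} + A{\left(40,s{\left(6,-7 \right)} \right)} = \left(-7 - \frac{38}{-4}\right) + \left(2 + 40\right) = \left(-7 - - \frac{19}{2}\right) + 42 = \left(-7 + \frac{19}{2}\right) + 42 = \frac{5}{2} + 42 = \frac{89}{2}$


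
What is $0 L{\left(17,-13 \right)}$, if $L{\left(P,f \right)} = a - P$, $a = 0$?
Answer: $0$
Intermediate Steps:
$L{\left(P,f \right)} = - P$ ($L{\left(P,f \right)} = 0 - P = - P$)
$0 L{\left(17,-13 \right)} = 0 \left(\left(-1\right) 17\right) = 0 \left(-17\right) = 0$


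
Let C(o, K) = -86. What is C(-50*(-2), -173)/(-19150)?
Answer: 43/9575 ≈ 0.0044909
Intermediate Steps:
C(-50*(-2), -173)/(-19150) = -86/(-19150) = -86*(-1/19150) = 43/9575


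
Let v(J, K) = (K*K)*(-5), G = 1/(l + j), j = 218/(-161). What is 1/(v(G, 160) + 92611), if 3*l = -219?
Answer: -1/35389 ≈ -2.8257e-5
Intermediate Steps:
j = -218/161 (j = 218*(-1/161) = -218/161 ≈ -1.3540)
l = -73 (l = (1/3)*(-219) = -73)
G = -161/11971 (G = 1/(-73 - 218/161) = 1/(-11971/161) = -161/11971 ≈ -0.013449)
v(J, K) = -5*K**2 (v(J, K) = K**2*(-5) = -5*K**2)
1/(v(G, 160) + 92611) = 1/(-5*160**2 + 92611) = 1/(-5*25600 + 92611) = 1/(-128000 + 92611) = 1/(-35389) = -1/35389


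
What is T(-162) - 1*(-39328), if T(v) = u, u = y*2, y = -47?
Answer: 39234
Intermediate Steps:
u = -94 (u = -47*2 = -94)
T(v) = -94
T(-162) - 1*(-39328) = -94 - 1*(-39328) = -94 + 39328 = 39234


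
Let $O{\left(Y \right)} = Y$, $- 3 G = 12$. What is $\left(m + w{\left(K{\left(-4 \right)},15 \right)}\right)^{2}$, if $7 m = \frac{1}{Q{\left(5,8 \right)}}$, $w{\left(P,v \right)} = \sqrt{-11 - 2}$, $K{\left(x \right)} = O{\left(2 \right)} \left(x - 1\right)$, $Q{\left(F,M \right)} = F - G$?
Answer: $- \frac{51596}{3969} + \frac{2 i \sqrt{13}}{63} \approx -13.0 + 0.11446 i$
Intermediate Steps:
$G = -4$ ($G = \left(- \frac{1}{3}\right) 12 = -4$)
$Q{\left(F,M \right)} = 4 + F$ ($Q{\left(F,M \right)} = F - -4 = F + 4 = 4 + F$)
$K{\left(x \right)} = -2 + 2 x$ ($K{\left(x \right)} = 2 \left(x - 1\right) = 2 \left(-1 + x\right) = -2 + 2 x$)
$w{\left(P,v \right)} = i \sqrt{13}$ ($w{\left(P,v \right)} = \sqrt{-13} = i \sqrt{13}$)
$m = \frac{1}{63}$ ($m = \frac{1}{7 \left(4 + 5\right)} = \frac{1}{7 \cdot 9} = \frac{1}{7} \cdot \frac{1}{9} = \frac{1}{63} \approx 0.015873$)
$\left(m + w{\left(K{\left(-4 \right)},15 \right)}\right)^{2} = \left(\frac{1}{63} + i \sqrt{13}\right)^{2}$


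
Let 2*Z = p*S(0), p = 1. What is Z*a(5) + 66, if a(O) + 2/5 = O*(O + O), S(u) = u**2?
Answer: 66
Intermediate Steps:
a(O) = -2/5 + 2*O**2 (a(O) = -2/5 + O*(O + O) = -2/5 + O*(2*O) = -2/5 + 2*O**2)
Z = 0 (Z = (1*0**2)/2 = (1*0)/2 = (1/2)*0 = 0)
Z*a(5) + 66 = 0*(-2/5 + 2*5**2) + 66 = 0*(-2/5 + 2*25) + 66 = 0*(-2/5 + 50) + 66 = 0*(248/5) + 66 = 0 + 66 = 66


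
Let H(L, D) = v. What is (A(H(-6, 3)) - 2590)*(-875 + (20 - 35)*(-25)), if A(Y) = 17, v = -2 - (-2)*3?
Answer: 1286500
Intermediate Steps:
v = 4 (v = -2 - 1*(-6) = -2 + 6 = 4)
H(L, D) = 4
(A(H(-6, 3)) - 2590)*(-875 + (20 - 35)*(-25)) = (17 - 2590)*(-875 + (20 - 35)*(-25)) = -2573*(-875 - 15*(-25)) = -2573*(-875 + 375) = -2573*(-500) = 1286500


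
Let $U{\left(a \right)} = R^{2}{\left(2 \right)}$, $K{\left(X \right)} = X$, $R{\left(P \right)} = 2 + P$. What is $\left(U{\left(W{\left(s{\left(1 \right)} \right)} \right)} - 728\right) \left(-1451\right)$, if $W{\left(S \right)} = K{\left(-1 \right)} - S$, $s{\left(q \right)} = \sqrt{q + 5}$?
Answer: $1033112$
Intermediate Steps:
$s{\left(q \right)} = \sqrt{5 + q}$
$W{\left(S \right)} = -1 - S$
$U{\left(a \right)} = 16$ ($U{\left(a \right)} = \left(2 + 2\right)^{2} = 4^{2} = 16$)
$\left(U{\left(W{\left(s{\left(1 \right)} \right)} \right)} - 728\right) \left(-1451\right) = \left(16 - 728\right) \left(-1451\right) = \left(-712\right) \left(-1451\right) = 1033112$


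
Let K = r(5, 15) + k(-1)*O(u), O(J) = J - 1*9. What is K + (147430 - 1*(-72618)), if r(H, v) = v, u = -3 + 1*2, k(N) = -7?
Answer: 220133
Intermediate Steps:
u = -1 (u = -3 + 2 = -1)
O(J) = -9 + J (O(J) = J - 9 = -9 + J)
K = 85 (K = 15 - 7*(-9 - 1) = 15 - 7*(-10) = 15 + 70 = 85)
K + (147430 - 1*(-72618)) = 85 + (147430 - 1*(-72618)) = 85 + (147430 + 72618) = 85 + 220048 = 220133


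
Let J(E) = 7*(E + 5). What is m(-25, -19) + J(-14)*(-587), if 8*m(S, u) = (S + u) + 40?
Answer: 73961/2 ≈ 36981.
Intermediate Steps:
m(S, u) = 5 + S/8 + u/8 (m(S, u) = ((S + u) + 40)/8 = (40 + S + u)/8 = 5 + S/8 + u/8)
J(E) = 35 + 7*E (J(E) = 7*(5 + E) = 35 + 7*E)
m(-25, -19) + J(-14)*(-587) = (5 + (⅛)*(-25) + (⅛)*(-19)) + (35 + 7*(-14))*(-587) = (5 - 25/8 - 19/8) + (35 - 98)*(-587) = -½ - 63*(-587) = -½ + 36981 = 73961/2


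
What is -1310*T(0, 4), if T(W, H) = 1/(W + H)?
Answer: -655/2 ≈ -327.50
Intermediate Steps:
T(W, H) = 1/(H + W)
-1310*T(0, 4) = -1310/(4 + 0) = -1310/4 = -1310*¼ = -655/2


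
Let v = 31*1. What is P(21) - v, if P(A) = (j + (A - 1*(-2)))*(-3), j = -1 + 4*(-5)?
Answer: -37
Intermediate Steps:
j = -21 (j = -1 - 20 = -21)
v = 31
P(A) = 57 - 3*A (P(A) = (-21 + (A - 1*(-2)))*(-3) = (-21 + (A + 2))*(-3) = (-21 + (2 + A))*(-3) = (-19 + A)*(-3) = 57 - 3*A)
P(21) - v = (57 - 3*21) - 1*31 = (57 - 63) - 31 = -6 - 31 = -37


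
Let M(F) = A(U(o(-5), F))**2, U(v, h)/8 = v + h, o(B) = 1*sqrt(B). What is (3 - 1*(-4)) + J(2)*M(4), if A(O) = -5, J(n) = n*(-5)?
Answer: -243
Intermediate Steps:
J(n) = -5*n
o(B) = sqrt(B)
U(v, h) = 8*h + 8*v (U(v, h) = 8*(v + h) = 8*(h + v) = 8*h + 8*v)
M(F) = 25 (M(F) = (-5)**2 = 25)
(3 - 1*(-4)) + J(2)*M(4) = (3 - 1*(-4)) - 5*2*25 = (3 + 4) - 10*25 = 7 - 250 = -243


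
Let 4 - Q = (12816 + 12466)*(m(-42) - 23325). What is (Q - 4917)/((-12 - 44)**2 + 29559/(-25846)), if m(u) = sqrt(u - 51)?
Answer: 15241327710502/81023497 - 653438572*I*sqrt(93)/81023497 ≈ 1.8811e+5 - 77.774*I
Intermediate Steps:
m(u) = sqrt(-51 + u)
Q = 589702654 - 25282*I*sqrt(93) (Q = 4 - (12816 + 12466)*(sqrt(-51 - 42) - 23325) = 4 - 25282*(sqrt(-93) - 23325) = 4 - 25282*(I*sqrt(93) - 23325) = 4 - 25282*(-23325 + I*sqrt(93)) = 4 - (-589702650 + 25282*I*sqrt(93)) = 4 + (589702650 - 25282*I*sqrt(93)) = 589702654 - 25282*I*sqrt(93) ≈ 5.897e+8 - 2.4381e+5*I)
(Q - 4917)/((-12 - 44)**2 + 29559/(-25846)) = ((589702654 - 25282*I*sqrt(93)) - 4917)/((-12 - 44)**2 + 29559/(-25846)) = (589697737 - 25282*I*sqrt(93))/((-56)**2 + 29559*(-1/25846)) = (589697737 - 25282*I*sqrt(93))/(3136 - 29559/25846) = (589697737 - 25282*I*sqrt(93))/(81023497/25846) = (589697737 - 25282*I*sqrt(93))*(25846/81023497) = 15241327710502/81023497 - 653438572*I*sqrt(93)/81023497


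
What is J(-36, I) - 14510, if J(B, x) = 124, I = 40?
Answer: -14386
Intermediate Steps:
J(-36, I) - 14510 = 124 - 14510 = -14386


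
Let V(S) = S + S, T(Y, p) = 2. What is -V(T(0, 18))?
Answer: -4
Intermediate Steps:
V(S) = 2*S
-V(T(0, 18)) = -2*2 = -1*4 = -4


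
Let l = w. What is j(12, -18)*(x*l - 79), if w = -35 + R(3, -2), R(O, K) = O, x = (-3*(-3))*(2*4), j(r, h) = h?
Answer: 42894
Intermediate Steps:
x = 72 (x = 9*8 = 72)
w = -32 (w = -35 + 3 = -32)
l = -32
j(12, -18)*(x*l - 79) = -18*(72*(-32) - 79) = -18*(-2304 - 79) = -18*(-2383) = 42894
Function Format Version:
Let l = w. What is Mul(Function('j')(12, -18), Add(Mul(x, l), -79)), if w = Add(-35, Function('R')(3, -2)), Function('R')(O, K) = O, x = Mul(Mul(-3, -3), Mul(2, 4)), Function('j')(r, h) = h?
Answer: 42894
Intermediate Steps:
x = 72 (x = Mul(9, 8) = 72)
w = -32 (w = Add(-35, 3) = -32)
l = -32
Mul(Function('j')(12, -18), Add(Mul(x, l), -79)) = Mul(-18, Add(Mul(72, -32), -79)) = Mul(-18, Add(-2304, -79)) = Mul(-18, -2383) = 42894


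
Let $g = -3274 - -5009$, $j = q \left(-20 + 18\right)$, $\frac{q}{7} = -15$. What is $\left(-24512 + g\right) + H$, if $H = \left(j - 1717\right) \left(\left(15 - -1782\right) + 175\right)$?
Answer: $-2994581$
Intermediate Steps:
$q = -105$ ($q = 7 \left(-15\right) = -105$)
$j = 210$ ($j = - 105 \left(-20 + 18\right) = \left(-105\right) \left(-2\right) = 210$)
$H = -2971804$ ($H = \left(210 - 1717\right) \left(\left(15 - -1782\right) + 175\right) = - 1507 \left(\left(15 + 1782\right) + 175\right) = - 1507 \left(1797 + 175\right) = \left(-1507\right) 1972 = -2971804$)
$g = 1735$ ($g = -3274 + 5009 = 1735$)
$\left(-24512 + g\right) + H = \left(-24512 + 1735\right) - 2971804 = -22777 - 2971804 = -2994581$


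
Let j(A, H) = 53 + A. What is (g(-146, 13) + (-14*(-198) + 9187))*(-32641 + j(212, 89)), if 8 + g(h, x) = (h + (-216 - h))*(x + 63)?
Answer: 144558840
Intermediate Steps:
g(h, x) = -13616 - 216*x (g(h, x) = -8 + (h + (-216 - h))*(x + 63) = -8 - 216*(63 + x) = -8 + (-13608 - 216*x) = -13616 - 216*x)
(g(-146, 13) + (-14*(-198) + 9187))*(-32641 + j(212, 89)) = ((-13616 - 216*13) + (-14*(-198) + 9187))*(-32641 + (53 + 212)) = ((-13616 - 2808) + (2772 + 9187))*(-32641 + 265) = (-16424 + 11959)*(-32376) = -4465*(-32376) = 144558840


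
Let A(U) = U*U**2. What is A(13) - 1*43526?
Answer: -41329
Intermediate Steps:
A(U) = U**3
A(13) - 1*43526 = 13**3 - 1*43526 = 2197 - 43526 = -41329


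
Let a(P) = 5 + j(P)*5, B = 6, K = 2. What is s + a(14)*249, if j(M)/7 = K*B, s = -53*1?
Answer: 105772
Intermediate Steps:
s = -53
j(M) = 84 (j(M) = 7*(2*6) = 7*12 = 84)
a(P) = 425 (a(P) = 5 + 84*5 = 5 + 420 = 425)
s + a(14)*249 = -53 + 425*249 = -53 + 105825 = 105772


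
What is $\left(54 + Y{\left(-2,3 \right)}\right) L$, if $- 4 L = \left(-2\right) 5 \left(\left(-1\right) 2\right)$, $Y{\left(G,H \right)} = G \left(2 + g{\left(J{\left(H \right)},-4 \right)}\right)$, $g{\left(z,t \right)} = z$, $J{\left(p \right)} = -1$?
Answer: $-260$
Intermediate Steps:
$Y{\left(G,H \right)} = G$ ($Y{\left(G,H \right)} = G \left(2 - 1\right) = G 1 = G$)
$L = -5$ ($L = - \frac{\left(-2\right) 5 \left(\left(-1\right) 2\right)}{4} = - \frac{\left(-10\right) \left(-2\right)}{4} = \left(- \frac{1}{4}\right) 20 = -5$)
$\left(54 + Y{\left(-2,3 \right)}\right) L = \left(54 - 2\right) \left(-5\right) = 52 \left(-5\right) = -260$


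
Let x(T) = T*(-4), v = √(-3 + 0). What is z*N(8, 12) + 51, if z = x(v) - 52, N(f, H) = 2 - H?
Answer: 571 + 40*I*√3 ≈ 571.0 + 69.282*I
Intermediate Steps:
v = I*√3 (v = √(-3) = I*√3 ≈ 1.732*I)
x(T) = -4*T
z = -52 - 4*I*√3 (z = -4*I*√3 - 52 = -52 - 4*I*√3 ≈ -52.0 - 6.9282*I)
z*N(8, 12) + 51 = (-52 - 4*I*√3)*(2 - 1*12) + 51 = (-52 - 4*I*√3)*(2 - 12) + 51 = (-52 - 4*I*√3)*(-10) + 51 = (520 + 40*I*√3) + 51 = 571 + 40*I*√3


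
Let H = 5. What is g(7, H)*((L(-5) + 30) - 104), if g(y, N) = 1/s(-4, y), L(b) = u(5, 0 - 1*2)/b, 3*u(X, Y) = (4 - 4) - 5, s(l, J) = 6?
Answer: -221/18 ≈ -12.278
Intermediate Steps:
u(X, Y) = -5/3 (u(X, Y) = ((4 - 4) - 5)/3 = (0 - 5)/3 = (⅓)*(-5) = -5/3)
L(b) = -5/(3*b)
g(y, N) = ⅙ (g(y, N) = 1/6 = ⅙)
g(7, H)*((L(-5) + 30) - 104) = ((-5/3/(-5) + 30) - 104)/6 = ((-5/3*(-⅕) + 30) - 104)/6 = ((⅓ + 30) - 104)/6 = (91/3 - 104)/6 = (⅙)*(-221/3) = -221/18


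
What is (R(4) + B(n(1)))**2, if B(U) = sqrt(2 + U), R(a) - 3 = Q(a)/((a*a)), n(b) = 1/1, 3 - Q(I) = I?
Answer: 2977/256 + 47*sqrt(3)/8 ≈ 21.805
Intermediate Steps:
Q(I) = 3 - I
n(b) = 1
R(a) = 3 + (3 - a)/a**2 (R(a) = 3 + (3 - a)/((a*a)) = 3 + (3 - a)/(a**2) = 3 + (3 - a)/a**2)
(R(4) + B(n(1)))**2 = ((3 - 1/4 + 3/4**2) + sqrt(2 + 1))**2 = ((3 - 1*1/4 + 3*(1/16)) + sqrt(3))**2 = ((3 - 1/4 + 3/16) + sqrt(3))**2 = (47/16 + sqrt(3))**2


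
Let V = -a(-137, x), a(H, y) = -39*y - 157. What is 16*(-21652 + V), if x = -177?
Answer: -454368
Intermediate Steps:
a(H, y) = -157 - 39*y
V = -6746 (V = -(-157 - 39*(-177)) = -(-157 + 6903) = -1*6746 = -6746)
16*(-21652 + V) = 16*(-21652 - 6746) = 16*(-28398) = -454368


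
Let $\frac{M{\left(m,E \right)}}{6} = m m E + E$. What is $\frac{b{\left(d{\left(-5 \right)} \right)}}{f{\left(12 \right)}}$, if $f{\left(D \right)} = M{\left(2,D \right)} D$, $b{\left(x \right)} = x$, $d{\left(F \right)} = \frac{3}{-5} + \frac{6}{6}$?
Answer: $\frac{1}{10800} \approx 9.2593 \cdot 10^{-5}$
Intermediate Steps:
$d{\left(F \right)} = \frac{2}{5}$ ($d{\left(F \right)} = 3 \left(- \frac{1}{5}\right) + 6 \cdot \frac{1}{6} = - \frac{3}{5} + 1 = \frac{2}{5}$)
$M{\left(m,E \right)} = 6 E + 6 E m^{2}$ ($M{\left(m,E \right)} = 6 \left(m m E + E\right) = 6 \left(m^{2} E + E\right) = 6 \left(E m^{2} + E\right) = 6 \left(E + E m^{2}\right) = 6 E + 6 E m^{2}$)
$f{\left(D \right)} = 30 D^{2}$ ($f{\left(D \right)} = 6 D \left(1 + 2^{2}\right) D = 6 D \left(1 + 4\right) D = 6 D 5 D = 30 D D = 30 D^{2}$)
$\frac{b{\left(d{\left(-5 \right)} \right)}}{f{\left(12 \right)}} = \frac{2}{5 \cdot 30 \cdot 12^{2}} = \frac{2}{5 \cdot 30 \cdot 144} = \frac{2}{5 \cdot 4320} = \frac{2}{5} \cdot \frac{1}{4320} = \frac{1}{10800}$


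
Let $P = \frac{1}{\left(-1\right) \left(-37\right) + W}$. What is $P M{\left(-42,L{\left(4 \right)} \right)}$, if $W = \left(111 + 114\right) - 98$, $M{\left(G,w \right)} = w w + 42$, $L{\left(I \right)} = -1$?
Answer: $\frac{43}{164} \approx 0.2622$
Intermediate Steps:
$M{\left(G,w \right)} = 42 + w^{2}$ ($M{\left(G,w \right)} = w^{2} + 42 = 42 + w^{2}$)
$W = 127$ ($W = 225 - 98 = 127$)
$P = \frac{1}{164}$ ($P = \frac{1}{\left(-1\right) \left(-37\right) + 127} = \frac{1}{37 + 127} = \frac{1}{164} \approx 0.0060976$)
$P M{\left(-42,L{\left(4 \right)} \right)} = \frac{42 + \left(-1\right)^{2}}{164} = \frac{42 + 1}{164} = \frac{1}{164} \cdot 43 = \frac{43}{164}$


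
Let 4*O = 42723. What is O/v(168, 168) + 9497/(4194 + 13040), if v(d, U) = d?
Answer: 2526089/39392 ≈ 64.127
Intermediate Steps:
O = 42723/4 (O = (¼)*42723 = 42723/4 ≈ 10681.)
O/v(168, 168) + 9497/(4194 + 13040) = (42723/4)/168 + 9497/(4194 + 13040) = (42723/4)*(1/168) + 9497/17234 = 14241/224 + 9497*(1/17234) = 14241/224 + 9497/17234 = 2526089/39392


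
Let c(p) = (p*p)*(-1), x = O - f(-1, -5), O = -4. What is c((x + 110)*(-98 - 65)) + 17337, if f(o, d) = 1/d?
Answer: -7490988384/25 ≈ -2.9964e+8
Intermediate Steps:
f(o, d) = 1/d
x = -19/5 (x = -4 - 1/(-5) = -4 - 1*(-1/5) = -4 + 1/5 = -19/5 ≈ -3.8000)
c(p) = -p**2 (c(p) = p**2*(-1) = -p**2)
c((x + 110)*(-98 - 65)) + 17337 = -((-19/5 + 110)*(-98 - 65))**2 + 17337 = -((531/5)*(-163))**2 + 17337 = -(-86553/5)**2 + 17337 = -1*7491421809/25 + 17337 = -7491421809/25 + 17337 = -7490988384/25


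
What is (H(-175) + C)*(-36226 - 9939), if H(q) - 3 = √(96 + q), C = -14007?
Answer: 646494660 - 46165*I*√79 ≈ 6.4649e+8 - 4.1032e+5*I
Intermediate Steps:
H(q) = 3 + √(96 + q)
(H(-175) + C)*(-36226 - 9939) = ((3 + √(96 - 175)) - 14007)*(-36226 - 9939) = ((3 + √(-79)) - 14007)*(-46165) = ((3 + I*√79) - 14007)*(-46165) = (-14004 + I*√79)*(-46165) = 646494660 - 46165*I*√79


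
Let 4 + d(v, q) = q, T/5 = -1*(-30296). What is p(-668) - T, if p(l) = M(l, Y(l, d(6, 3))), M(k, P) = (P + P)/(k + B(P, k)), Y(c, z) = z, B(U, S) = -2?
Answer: -50745799/335 ≈ -1.5148e+5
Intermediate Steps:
T = 151480 (T = 5*(-1*(-30296)) = 5*30296 = 151480)
d(v, q) = -4 + q
M(k, P) = 2*P/(-2 + k) (M(k, P) = (P + P)/(k - 2) = (2*P)/(-2 + k) = 2*P/(-2 + k))
p(l) = -2/(-2 + l) (p(l) = 2*(-4 + 3)/(-2 + l) = 2*(-1)/(-2 + l) = -2/(-2 + l))
p(-668) - T = -2/(-2 - 668) - 1*151480 = -2/(-670) - 151480 = -2*(-1/670) - 151480 = 1/335 - 151480 = -50745799/335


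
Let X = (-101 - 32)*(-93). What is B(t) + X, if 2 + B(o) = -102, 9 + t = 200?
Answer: 12265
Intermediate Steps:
t = 191 (t = -9 + 200 = 191)
X = 12369 (X = -133*(-93) = 12369)
B(o) = -104 (B(o) = -2 - 102 = -104)
B(t) + X = -104 + 12369 = 12265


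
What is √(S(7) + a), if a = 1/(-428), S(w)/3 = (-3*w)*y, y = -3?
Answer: √8655337/214 ≈ 13.748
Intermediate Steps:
S(w) = 27*w (S(w) = 3*(-3*w*(-3)) = 3*(9*w) = 27*w)
a = -1/428 ≈ -0.0023364
√(S(7) + a) = √(27*7 - 1/428) = √(189 - 1/428) = √(80891/428) = √8655337/214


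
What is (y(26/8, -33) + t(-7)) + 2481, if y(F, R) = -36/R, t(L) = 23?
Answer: 27556/11 ≈ 2505.1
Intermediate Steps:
(y(26/8, -33) + t(-7)) + 2481 = (-36/(-33) + 23) + 2481 = (-36*(-1/33) + 23) + 2481 = (12/11 + 23) + 2481 = 265/11 + 2481 = 27556/11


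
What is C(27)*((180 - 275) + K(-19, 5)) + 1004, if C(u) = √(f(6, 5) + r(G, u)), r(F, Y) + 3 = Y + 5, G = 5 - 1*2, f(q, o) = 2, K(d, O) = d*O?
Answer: 1004 - 190*√31 ≈ -53.875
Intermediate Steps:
K(d, O) = O*d
G = 3 (G = 5 - 2 = 3)
r(F, Y) = 2 + Y (r(F, Y) = -3 + (Y + 5) = -3 + (5 + Y) = 2 + Y)
C(u) = √(4 + u) (C(u) = √(2 + (2 + u)) = √(4 + u))
C(27)*((180 - 275) + K(-19, 5)) + 1004 = √(4 + 27)*((180 - 275) + 5*(-19)) + 1004 = √31*(-95 - 95) + 1004 = √31*(-190) + 1004 = -190*√31 + 1004 = 1004 - 190*√31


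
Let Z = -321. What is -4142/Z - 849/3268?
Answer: 13263527/1049028 ≈ 12.644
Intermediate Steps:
-4142/Z - 849/3268 = -4142/(-321) - 849/3268 = -4142*(-1/321) - 849*1/3268 = 4142/321 - 849/3268 = 13263527/1049028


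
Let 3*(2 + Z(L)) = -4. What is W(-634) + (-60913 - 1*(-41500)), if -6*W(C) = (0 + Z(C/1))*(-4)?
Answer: -174737/9 ≈ -19415.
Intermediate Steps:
Z(L) = -10/3 (Z(L) = -2 + (⅓)*(-4) = -2 - 4/3 = -10/3)
W(C) = -20/9 (W(C) = -(0 - 10/3)*(-4)/6 = -(-5)*(-4)/9 = -⅙*40/3 = -20/9)
W(-634) + (-60913 - 1*(-41500)) = -20/9 + (-60913 - 1*(-41500)) = -20/9 + (-60913 + 41500) = -20/9 - 19413 = -174737/9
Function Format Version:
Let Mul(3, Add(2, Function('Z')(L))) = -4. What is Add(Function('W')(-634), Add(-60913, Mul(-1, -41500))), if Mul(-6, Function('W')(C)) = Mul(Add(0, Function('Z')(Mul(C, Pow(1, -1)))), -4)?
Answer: Rational(-174737, 9) ≈ -19415.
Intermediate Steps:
Function('Z')(L) = Rational(-10, 3) (Function('Z')(L) = Add(-2, Mul(Rational(1, 3), -4)) = Add(-2, Rational(-4, 3)) = Rational(-10, 3))
Function('W')(C) = Rational(-20, 9) (Function('W')(C) = Mul(Rational(-1, 6), Mul(Add(0, Rational(-10, 3)), -4)) = Mul(Rational(-1, 6), Mul(Rational(-10, 3), -4)) = Mul(Rational(-1, 6), Rational(40, 3)) = Rational(-20, 9))
Add(Function('W')(-634), Add(-60913, Mul(-1, -41500))) = Add(Rational(-20, 9), Add(-60913, Mul(-1, -41500))) = Add(Rational(-20, 9), Add(-60913, 41500)) = Add(Rational(-20, 9), -19413) = Rational(-174737, 9)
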